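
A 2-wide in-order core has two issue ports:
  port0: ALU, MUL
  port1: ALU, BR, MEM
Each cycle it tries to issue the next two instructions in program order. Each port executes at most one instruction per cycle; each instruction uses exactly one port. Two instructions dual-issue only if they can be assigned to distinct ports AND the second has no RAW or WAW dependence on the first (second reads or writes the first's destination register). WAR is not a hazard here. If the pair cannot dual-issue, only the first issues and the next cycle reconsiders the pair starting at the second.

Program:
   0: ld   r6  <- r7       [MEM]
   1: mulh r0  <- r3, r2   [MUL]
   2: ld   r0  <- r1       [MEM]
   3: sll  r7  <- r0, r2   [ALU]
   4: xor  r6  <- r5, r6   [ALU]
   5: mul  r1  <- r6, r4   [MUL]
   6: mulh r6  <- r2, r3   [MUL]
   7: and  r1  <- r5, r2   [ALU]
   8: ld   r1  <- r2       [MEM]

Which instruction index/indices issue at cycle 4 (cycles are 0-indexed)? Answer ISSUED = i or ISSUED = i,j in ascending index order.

#0 head=0: ld/mulh i0/i1 dual
#1 head=2: ld i2 RAW r0
#2 head=3: sll/xor i3/i4 dual
#3 head=5: mul i5 no-port MUL/MUL
#4 head=6: mulh/and i6/i7 dual
#5 head=8: ld i8 tail

ISSUED = 6,7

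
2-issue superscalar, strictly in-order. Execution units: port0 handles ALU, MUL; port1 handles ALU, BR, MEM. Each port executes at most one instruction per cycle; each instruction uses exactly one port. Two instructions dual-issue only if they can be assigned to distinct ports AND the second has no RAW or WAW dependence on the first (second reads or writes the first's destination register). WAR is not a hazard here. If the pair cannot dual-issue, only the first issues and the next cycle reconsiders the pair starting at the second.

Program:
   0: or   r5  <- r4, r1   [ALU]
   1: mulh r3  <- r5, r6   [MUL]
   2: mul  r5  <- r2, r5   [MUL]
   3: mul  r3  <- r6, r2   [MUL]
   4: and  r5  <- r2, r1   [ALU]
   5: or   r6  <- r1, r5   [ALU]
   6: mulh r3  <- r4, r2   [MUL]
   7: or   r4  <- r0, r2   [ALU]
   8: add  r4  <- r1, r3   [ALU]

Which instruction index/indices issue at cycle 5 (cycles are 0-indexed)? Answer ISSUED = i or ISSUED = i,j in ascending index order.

0. or.ALU @i0  | RAW r5
1. mulh.MUL @i1  | no-port MUL/MUL
2. mul.MUL @i2  | no-port MUL/MUL
3. mul.MUL/and.ALU @i3+i4  | dual
4. or.ALU/mulh.MUL @i5+i6  | dual
5. or.ALU @i7  | WAW r4
6. add.ALU @i8  | tail

ISSUED = 7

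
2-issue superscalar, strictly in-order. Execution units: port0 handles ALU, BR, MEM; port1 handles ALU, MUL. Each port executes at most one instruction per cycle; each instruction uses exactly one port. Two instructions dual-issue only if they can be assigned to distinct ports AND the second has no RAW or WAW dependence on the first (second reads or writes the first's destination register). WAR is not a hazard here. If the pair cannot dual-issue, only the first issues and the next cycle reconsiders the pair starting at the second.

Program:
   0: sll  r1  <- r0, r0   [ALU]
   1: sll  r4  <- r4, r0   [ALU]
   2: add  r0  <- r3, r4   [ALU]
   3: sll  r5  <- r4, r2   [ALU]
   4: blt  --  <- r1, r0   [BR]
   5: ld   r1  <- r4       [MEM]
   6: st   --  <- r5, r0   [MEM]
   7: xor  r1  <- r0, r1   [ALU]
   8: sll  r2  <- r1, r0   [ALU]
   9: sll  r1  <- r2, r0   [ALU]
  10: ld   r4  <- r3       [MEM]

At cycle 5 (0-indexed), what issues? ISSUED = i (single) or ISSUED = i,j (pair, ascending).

#0 head=0: sll.ALU;sll.ALU i0/i1 dual
#1 head=2: add.ALU;sll.ALU i2/i3 dual
#2 head=4: blt.BR i4 no-port BR/MEM
#3 head=5: ld.MEM i5 no-port MEM/MEM
#4 head=6: st.MEM;xor.ALU i6/i7 dual
#5 head=8: sll.ALU i8 RAW r2
#6 head=9: sll.ALU;ld.MEM i9/i10 dual

ISSUED = 8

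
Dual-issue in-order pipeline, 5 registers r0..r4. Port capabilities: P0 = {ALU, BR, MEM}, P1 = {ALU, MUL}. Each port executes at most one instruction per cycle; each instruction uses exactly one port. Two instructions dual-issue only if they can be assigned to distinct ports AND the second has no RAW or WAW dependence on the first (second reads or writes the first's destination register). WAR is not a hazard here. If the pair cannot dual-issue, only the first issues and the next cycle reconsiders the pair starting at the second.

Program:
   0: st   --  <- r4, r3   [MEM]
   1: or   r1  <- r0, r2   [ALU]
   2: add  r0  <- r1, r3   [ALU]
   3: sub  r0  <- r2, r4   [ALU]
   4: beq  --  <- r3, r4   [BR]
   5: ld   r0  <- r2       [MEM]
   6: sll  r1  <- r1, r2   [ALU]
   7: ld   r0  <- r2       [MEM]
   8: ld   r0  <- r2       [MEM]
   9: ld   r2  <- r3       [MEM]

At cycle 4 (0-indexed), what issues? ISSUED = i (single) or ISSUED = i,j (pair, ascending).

t=0 i0+i1:st.MEM/or.ALU ; 2-wide
t=1 i2:add.ALU ; WAW r0
t=2 i3+i4:sub.ALU/beq.BR ; 2-wide
t=3 i5+i6:ld.MEM/sll.ALU ; 2-wide
t=4 i7:ld.MEM ; no-port MEM/MEM
t=5 i8:ld.MEM ; no-port MEM/MEM
t=6 i9:ld.MEM ; tail

ISSUED = 7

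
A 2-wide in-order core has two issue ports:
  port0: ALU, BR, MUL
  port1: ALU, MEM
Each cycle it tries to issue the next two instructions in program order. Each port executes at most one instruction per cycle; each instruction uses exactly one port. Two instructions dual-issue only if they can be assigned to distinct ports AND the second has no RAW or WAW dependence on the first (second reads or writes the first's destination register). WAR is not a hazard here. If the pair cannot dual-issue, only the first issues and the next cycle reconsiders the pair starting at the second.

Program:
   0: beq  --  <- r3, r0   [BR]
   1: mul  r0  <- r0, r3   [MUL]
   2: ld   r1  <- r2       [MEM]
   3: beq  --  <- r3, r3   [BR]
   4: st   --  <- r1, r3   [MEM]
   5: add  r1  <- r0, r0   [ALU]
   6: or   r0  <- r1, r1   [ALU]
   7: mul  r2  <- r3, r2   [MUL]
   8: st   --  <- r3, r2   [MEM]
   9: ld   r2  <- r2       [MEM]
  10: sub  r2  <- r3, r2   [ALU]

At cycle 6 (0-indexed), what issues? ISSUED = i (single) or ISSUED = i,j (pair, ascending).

ISSUED = 9

[0] i0  beq  -- no-port BR/MUL
[1] i1/i2  mul;ld  -- pair
[2] i3/i4  beq;st  -- pair
[3] i5  add  -- RAW r1
[4] i6/i7  or;mul  -- pair
[5] i8  st  -- no-port MEM/MEM
[6] i9  ld  -- RAW+WAW r2
[7] i10  sub  -- tail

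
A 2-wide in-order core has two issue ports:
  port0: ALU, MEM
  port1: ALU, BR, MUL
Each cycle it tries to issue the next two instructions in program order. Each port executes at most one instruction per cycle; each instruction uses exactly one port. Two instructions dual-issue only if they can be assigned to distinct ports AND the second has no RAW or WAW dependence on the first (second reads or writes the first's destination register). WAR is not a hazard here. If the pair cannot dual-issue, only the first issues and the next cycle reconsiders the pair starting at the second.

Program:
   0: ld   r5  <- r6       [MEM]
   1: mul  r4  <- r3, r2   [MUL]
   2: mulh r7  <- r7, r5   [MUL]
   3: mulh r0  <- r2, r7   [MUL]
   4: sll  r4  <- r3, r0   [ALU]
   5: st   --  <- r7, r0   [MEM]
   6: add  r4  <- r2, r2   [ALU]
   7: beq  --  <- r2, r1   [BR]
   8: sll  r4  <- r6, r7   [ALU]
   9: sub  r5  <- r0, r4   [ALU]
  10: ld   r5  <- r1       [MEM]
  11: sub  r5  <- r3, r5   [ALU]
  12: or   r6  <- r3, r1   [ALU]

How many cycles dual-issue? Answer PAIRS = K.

  cy0 -> i0,i1 (ld.MEM+mul.MUL) dual
  cy1 -> i2 (mulh.MUL) no-port MUL/MUL
  cy2 -> i3 (mulh.MUL) RAW r0
  cy3 -> i4,i5 (sll.ALU+st.MEM) dual
  cy4 -> i6,i7 (add.ALU+beq.BR) dual
  cy5 -> i8 (sll.ALU) RAW r4
  cy6 -> i9 (sub.ALU) WAW r5
  cy7 -> i10 (ld.MEM) RAW+WAW r5
  cy8 -> i11,i12 (sub.ALU+or.ALU) dual

PAIRS = 4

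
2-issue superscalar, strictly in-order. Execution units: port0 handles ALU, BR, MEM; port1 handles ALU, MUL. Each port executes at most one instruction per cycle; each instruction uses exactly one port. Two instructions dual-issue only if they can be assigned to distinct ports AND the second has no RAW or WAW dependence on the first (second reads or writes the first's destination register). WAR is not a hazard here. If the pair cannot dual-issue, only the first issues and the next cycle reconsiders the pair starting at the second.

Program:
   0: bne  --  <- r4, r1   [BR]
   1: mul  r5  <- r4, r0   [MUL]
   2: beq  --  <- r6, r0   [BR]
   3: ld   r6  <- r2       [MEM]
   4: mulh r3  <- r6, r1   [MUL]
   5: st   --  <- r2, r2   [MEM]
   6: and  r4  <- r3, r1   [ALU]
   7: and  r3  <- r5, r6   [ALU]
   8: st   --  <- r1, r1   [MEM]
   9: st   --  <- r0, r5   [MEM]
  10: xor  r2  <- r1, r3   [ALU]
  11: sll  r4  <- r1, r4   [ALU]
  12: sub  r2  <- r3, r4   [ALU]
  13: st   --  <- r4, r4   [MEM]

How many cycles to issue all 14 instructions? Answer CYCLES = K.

CYCLES = 9

c0: i0,i1 bne.BR mul.MUL  pair
c1: i2 beq.BR  no-port BR/MEM
c2: i3 ld.MEM  RAW r6
c3: i4,i5 mulh.MUL st.MEM  pair
c4: i6,i7 and.ALU and.ALU  pair
c5: i8 st.MEM  no-port MEM/MEM
c6: i9,i10 st.MEM xor.ALU  pair
c7: i11 sll.ALU  RAW r4
c8: i12,i13 sub.ALU st.MEM  pair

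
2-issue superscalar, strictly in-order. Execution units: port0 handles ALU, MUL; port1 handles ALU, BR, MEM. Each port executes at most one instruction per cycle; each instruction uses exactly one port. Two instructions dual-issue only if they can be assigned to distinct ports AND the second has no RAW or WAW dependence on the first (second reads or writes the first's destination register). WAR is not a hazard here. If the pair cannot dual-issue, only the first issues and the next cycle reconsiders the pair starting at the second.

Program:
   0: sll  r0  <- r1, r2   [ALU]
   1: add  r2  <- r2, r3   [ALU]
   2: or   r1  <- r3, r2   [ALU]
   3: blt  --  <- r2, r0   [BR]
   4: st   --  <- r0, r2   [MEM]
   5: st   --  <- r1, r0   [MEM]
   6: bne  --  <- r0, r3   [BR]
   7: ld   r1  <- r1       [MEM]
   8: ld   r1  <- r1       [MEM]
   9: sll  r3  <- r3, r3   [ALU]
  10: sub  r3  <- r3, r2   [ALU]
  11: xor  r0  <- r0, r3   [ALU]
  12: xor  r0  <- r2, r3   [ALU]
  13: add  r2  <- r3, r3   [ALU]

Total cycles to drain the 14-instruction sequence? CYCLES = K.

CYCLES = 10

t=0 i0,i1:sll.ALU+add.ALU ; pair
t=1 i2,i3:or.ALU+blt.BR ; pair
t=2 i4:st.MEM ; no-port MEM/MEM
t=3 i5:st.MEM ; no-port MEM/BR
t=4 i6:bne.BR ; no-port BR/MEM
t=5 i7:ld.MEM ; no-port MEM/MEM
t=6 i8,i9:ld.MEM+sll.ALU ; pair
t=7 i10:sub.ALU ; RAW r3
t=8 i11:xor.ALU ; WAW r0
t=9 i12,i13:xor.ALU+add.ALU ; pair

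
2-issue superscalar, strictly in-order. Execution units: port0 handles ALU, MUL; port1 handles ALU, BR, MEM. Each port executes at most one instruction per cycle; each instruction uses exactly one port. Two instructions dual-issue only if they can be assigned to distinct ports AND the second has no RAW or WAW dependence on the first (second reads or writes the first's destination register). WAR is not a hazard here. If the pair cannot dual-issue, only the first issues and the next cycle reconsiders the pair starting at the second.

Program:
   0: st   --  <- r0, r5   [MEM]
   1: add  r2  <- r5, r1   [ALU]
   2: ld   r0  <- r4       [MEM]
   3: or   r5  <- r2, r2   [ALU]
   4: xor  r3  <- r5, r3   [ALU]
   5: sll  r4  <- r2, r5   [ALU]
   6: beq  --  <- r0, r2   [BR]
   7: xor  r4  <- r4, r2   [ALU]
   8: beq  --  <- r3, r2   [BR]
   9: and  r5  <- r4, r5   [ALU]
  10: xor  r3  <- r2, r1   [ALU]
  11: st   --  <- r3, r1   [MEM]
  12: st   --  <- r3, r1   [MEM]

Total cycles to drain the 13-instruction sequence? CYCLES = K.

0. st.MEM+add.ALU @i0&i1  | pair
1. ld.MEM+or.ALU @i2&i3  | pair
2. xor.ALU+sll.ALU @i4&i5  | pair
3. beq.BR+xor.ALU @i6&i7  | pair
4. beq.BR+and.ALU @i8&i9  | pair
5. xor.ALU @i10  | RAW r3
6. st.MEM @i11  | no-port MEM/MEM
7. st.MEM @i12  | tail

CYCLES = 8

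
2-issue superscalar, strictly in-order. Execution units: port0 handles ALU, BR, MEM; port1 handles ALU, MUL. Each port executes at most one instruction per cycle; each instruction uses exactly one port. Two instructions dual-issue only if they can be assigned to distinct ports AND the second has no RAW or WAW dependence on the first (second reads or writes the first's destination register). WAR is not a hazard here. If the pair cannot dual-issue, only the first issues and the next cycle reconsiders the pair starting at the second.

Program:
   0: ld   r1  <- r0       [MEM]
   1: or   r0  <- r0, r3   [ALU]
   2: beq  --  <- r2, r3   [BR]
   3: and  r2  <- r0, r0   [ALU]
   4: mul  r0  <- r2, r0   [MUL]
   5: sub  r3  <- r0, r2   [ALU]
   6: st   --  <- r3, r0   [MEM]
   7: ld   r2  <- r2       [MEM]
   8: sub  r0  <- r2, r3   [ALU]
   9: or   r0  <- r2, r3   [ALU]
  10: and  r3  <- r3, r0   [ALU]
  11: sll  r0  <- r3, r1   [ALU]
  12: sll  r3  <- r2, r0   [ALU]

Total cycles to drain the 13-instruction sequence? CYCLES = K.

0. ld+or @i0&i1  | pair
1. beq+and @i2&i3  | pair
2. mul @i4  | RAW r0
3. sub @i5  | RAW r3
4. st @i6  | no-port MEM/MEM
5. ld @i7  | RAW r2
6. sub @i8  | WAW r0
7. or @i9  | RAW r0
8. and @i10  | RAW r3
9. sll @i11  | RAW r0
10. sll @i12  | tail

CYCLES = 11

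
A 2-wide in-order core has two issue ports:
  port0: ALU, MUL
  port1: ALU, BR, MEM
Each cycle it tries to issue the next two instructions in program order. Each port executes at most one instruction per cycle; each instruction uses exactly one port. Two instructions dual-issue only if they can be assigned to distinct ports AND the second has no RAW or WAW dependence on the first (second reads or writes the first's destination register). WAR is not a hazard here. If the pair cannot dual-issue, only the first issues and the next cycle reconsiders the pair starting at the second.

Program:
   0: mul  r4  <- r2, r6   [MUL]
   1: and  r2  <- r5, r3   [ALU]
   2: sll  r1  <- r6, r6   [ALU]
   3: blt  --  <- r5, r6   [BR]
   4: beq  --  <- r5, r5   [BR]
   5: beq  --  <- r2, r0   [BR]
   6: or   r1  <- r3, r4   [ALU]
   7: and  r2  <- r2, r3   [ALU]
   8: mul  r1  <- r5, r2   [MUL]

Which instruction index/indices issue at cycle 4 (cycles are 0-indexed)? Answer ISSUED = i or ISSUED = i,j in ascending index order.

c0: i0,i1 mul and  dual
c1: i2,i3 sll blt  dual
c2: i4 beq  no-port BR/BR
c3: i5,i6 beq or  dual
c4: i7 and  RAW r2
c5: i8 mul  tail

ISSUED = 7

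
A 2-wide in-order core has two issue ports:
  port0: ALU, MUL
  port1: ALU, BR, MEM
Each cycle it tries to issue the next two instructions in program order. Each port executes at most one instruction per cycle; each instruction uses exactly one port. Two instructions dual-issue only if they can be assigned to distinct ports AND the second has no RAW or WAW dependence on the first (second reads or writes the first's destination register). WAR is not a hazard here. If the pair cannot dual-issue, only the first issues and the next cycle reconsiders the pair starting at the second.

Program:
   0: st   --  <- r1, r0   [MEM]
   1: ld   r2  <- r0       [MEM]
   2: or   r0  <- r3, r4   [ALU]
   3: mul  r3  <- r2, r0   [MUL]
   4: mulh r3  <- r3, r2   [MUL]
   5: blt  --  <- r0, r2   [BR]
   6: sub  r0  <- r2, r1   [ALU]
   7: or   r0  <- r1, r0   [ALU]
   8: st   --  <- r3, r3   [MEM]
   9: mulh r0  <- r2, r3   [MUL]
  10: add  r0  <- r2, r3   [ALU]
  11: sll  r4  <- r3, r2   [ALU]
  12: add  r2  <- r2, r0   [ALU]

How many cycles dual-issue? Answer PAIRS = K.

  cy0 -> i0 (st) no-port MEM/MEM
  cy1 -> i1,i2 (ld+or) pair
  cy2 -> i3 (mul) no-port MUL/MUL
  cy3 -> i4,i5 (mulh+blt) pair
  cy4 -> i6 (sub) RAW+WAW r0
  cy5 -> i7,i8 (or+st) pair
  cy6 -> i9 (mulh) WAW r0
  cy7 -> i10,i11 (add+sll) pair
  cy8 -> i12 (add) tail

PAIRS = 4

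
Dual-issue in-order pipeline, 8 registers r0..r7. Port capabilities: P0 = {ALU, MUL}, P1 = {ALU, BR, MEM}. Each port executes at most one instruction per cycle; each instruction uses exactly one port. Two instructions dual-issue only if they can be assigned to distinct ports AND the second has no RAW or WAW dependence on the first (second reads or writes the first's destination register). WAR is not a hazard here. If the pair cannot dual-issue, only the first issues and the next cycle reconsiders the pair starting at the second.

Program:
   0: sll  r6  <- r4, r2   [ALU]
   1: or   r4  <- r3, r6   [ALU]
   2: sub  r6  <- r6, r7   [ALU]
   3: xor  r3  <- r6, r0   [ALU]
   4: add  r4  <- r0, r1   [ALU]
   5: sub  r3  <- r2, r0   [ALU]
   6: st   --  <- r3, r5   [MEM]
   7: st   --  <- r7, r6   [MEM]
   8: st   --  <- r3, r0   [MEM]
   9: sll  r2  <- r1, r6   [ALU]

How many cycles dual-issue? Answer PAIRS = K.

PAIRS = 3

c0: i0 sll  RAW r6
c1: i1/i2 or sub  dual
c2: i3/i4 xor add  dual
c3: i5 sub  RAW r3
c4: i6 st  no-port MEM/MEM
c5: i7 st  no-port MEM/MEM
c6: i8/i9 st sll  dual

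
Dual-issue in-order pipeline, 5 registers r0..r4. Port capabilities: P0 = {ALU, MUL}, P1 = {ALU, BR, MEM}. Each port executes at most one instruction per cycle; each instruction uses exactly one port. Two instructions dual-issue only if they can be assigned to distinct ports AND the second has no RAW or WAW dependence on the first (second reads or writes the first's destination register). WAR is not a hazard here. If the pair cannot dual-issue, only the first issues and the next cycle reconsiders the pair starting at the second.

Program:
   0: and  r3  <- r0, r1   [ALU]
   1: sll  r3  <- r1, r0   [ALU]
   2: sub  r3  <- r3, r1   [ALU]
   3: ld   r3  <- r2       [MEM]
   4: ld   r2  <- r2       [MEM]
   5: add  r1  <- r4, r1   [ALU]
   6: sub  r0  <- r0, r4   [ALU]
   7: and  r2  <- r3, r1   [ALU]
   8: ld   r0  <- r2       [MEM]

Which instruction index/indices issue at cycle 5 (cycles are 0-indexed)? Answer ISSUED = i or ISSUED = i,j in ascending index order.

ISSUED = 6,7

#0 head=0: and i0 WAW r3
#1 head=1: sll i1 RAW+WAW r3
#2 head=2: sub i2 WAW r3
#3 head=3: ld i3 no-port MEM/MEM
#4 head=4: ld+add i4,i5 dual
#5 head=6: sub+and i6,i7 dual
#6 head=8: ld i8 tail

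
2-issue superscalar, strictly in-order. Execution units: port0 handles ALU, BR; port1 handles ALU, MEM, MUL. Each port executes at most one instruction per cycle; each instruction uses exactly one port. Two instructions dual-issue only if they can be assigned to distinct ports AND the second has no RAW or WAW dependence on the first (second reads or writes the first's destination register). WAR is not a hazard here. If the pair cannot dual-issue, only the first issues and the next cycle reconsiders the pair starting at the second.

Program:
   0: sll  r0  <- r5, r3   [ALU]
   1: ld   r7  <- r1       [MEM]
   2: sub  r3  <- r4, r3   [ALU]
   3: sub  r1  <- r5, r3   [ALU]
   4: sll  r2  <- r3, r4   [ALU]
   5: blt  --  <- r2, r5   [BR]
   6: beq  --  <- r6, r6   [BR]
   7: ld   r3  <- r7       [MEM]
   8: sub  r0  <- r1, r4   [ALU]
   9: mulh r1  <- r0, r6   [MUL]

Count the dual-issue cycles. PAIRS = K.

PAIRS = 3

0. sll;ld @i0,i1  | dual
1. sub @i2  | RAW r3
2. sub;sll @i3,i4  | dual
3. blt @i5  | no-port BR/BR
4. beq;ld @i6,i7  | dual
5. sub @i8  | RAW r0
6. mulh @i9  | tail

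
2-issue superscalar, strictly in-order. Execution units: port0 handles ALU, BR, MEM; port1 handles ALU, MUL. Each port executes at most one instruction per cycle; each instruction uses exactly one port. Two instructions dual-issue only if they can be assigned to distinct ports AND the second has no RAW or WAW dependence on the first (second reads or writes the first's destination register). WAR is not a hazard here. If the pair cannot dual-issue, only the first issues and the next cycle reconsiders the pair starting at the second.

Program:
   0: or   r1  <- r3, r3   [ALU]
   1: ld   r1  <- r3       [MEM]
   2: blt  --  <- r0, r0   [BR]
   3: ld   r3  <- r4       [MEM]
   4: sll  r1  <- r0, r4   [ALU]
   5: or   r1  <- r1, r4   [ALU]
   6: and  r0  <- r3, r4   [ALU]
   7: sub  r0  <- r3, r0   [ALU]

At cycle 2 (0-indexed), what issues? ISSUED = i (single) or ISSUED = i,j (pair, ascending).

c0: i0 or  WAW r1
c1: i1 ld  no-port MEM/BR
c2: i2 blt  no-port BR/MEM
c3: i3/i4 ld;sll  dual
c4: i5/i6 or;and  dual
c5: i7 sub  tail

ISSUED = 2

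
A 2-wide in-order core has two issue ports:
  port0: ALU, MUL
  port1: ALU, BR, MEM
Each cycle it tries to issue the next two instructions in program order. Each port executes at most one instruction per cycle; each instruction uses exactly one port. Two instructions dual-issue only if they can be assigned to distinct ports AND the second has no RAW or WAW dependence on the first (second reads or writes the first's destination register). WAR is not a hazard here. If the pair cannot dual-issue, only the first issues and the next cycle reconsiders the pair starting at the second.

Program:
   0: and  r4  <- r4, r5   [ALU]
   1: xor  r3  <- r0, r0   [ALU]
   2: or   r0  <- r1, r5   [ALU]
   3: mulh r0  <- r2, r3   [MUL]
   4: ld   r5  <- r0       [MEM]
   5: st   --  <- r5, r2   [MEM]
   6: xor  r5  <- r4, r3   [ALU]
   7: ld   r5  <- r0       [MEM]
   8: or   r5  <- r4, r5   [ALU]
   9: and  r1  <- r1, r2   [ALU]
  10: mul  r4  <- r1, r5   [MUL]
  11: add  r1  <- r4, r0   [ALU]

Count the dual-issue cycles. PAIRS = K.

0. and.ALU;xor.ALU @i0+i1  | dual
1. or.ALU @i2  | WAW r0
2. mulh.MUL @i3  | RAW r0
3. ld.MEM @i4  | no-port MEM/MEM
4. st.MEM;xor.ALU @i5+i6  | dual
5. ld.MEM @i7  | RAW+WAW r5
6. or.ALU;and.ALU @i8+i9  | dual
7. mul.MUL @i10  | RAW r4
8. add.ALU @i11  | tail

PAIRS = 3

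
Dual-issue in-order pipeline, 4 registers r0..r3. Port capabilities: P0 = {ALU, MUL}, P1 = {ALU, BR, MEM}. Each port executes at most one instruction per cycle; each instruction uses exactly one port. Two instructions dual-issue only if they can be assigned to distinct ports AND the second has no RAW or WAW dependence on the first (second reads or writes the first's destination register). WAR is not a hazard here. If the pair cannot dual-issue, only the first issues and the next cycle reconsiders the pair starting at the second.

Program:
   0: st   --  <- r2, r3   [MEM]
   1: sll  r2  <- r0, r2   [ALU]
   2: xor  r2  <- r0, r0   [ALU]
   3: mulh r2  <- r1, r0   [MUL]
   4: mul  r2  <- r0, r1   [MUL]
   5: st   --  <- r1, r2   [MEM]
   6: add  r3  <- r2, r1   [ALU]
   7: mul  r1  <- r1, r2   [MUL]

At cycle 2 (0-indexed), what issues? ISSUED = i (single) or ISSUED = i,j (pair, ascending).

ISSUED = 3

c0: i0&i1 st.MEM;sll.ALU  2-wide
c1: i2 xor.ALU  WAW r2
c2: i3 mulh.MUL  no-port MUL/MUL
c3: i4 mul.MUL  RAW r2
c4: i5&i6 st.MEM;add.ALU  2-wide
c5: i7 mul.MUL  tail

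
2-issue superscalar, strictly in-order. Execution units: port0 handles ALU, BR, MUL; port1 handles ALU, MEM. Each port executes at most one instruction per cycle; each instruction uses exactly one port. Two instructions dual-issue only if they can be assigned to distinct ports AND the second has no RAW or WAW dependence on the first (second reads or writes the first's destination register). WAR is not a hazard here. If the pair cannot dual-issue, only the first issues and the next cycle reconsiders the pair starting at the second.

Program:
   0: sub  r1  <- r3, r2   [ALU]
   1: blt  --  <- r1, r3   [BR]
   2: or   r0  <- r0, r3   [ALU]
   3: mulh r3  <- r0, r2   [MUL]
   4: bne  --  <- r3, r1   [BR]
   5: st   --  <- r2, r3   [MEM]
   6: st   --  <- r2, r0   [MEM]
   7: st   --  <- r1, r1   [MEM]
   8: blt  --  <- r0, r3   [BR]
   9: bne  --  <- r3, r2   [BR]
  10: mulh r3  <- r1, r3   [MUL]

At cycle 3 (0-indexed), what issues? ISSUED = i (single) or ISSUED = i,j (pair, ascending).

0. sub.ALU @i0  | RAW r1
1. blt.BR or.ALU @i1+i2  | pair
2. mulh.MUL @i3  | no-port MUL/BR
3. bne.BR st.MEM @i4+i5  | pair
4. st.MEM @i6  | no-port MEM/MEM
5. st.MEM blt.BR @i7+i8  | pair
6. bne.BR @i9  | no-port BR/MUL
7. mulh.MUL @i10  | tail

ISSUED = 4,5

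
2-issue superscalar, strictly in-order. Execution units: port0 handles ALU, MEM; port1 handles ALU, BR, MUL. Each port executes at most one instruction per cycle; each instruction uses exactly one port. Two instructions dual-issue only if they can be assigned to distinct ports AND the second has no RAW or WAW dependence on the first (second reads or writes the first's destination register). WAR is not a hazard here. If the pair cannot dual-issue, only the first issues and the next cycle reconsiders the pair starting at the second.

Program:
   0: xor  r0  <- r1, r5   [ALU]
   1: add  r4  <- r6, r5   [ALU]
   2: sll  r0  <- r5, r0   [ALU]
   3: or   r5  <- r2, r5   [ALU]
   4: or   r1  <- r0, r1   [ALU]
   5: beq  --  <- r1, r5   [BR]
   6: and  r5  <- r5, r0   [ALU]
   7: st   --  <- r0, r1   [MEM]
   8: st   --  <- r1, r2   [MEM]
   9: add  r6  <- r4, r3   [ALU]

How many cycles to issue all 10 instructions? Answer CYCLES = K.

#0 head=0: xor+add i0+i1 dual
#1 head=2: sll+or i2+i3 dual
#2 head=4: or i4 RAW r1
#3 head=5: beq+and i5+i6 dual
#4 head=7: st i7 no-port MEM/MEM
#5 head=8: st+add i8+i9 dual

CYCLES = 6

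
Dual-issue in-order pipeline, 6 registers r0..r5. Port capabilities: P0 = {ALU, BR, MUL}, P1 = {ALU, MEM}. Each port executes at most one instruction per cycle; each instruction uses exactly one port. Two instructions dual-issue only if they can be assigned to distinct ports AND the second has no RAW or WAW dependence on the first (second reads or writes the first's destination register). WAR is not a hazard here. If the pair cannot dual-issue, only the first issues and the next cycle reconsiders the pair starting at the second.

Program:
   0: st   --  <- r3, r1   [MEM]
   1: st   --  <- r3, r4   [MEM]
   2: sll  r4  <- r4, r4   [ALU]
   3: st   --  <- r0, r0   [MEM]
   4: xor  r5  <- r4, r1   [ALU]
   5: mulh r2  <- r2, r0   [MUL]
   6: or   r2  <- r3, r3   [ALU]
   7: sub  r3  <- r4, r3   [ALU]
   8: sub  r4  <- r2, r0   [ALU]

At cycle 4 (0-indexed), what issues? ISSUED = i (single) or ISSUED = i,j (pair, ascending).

ISSUED = 6,7

  cy0 -> i0 (st.MEM) no-port MEM/MEM
  cy1 -> i1&i2 (st.MEM+sll.ALU) dual
  cy2 -> i3&i4 (st.MEM+xor.ALU) dual
  cy3 -> i5 (mulh.MUL) WAW r2
  cy4 -> i6&i7 (or.ALU+sub.ALU) dual
  cy5 -> i8 (sub.ALU) tail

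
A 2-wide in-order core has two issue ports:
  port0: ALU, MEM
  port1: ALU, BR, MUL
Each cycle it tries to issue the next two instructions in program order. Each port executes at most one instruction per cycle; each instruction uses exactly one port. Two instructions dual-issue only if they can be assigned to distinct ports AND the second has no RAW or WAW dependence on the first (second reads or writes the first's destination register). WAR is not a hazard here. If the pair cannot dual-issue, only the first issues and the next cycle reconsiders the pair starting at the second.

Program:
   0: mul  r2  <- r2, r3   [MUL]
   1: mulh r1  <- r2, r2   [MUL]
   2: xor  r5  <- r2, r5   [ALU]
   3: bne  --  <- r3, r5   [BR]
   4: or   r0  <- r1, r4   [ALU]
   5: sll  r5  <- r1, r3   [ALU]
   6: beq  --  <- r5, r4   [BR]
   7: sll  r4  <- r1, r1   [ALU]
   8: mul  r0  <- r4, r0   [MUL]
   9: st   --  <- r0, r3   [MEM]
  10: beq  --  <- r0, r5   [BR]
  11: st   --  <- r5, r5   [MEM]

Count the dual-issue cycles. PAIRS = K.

PAIRS = 4

  cy0 -> i0 (mul) no-port MUL/MUL
  cy1 -> i1,i2 (mulh;xor) 2-wide
  cy2 -> i3,i4 (bne;or) 2-wide
  cy3 -> i5 (sll) RAW r5
  cy4 -> i6,i7 (beq;sll) 2-wide
  cy5 -> i8 (mul) RAW r0
  cy6 -> i9,i10 (st;beq) 2-wide
  cy7 -> i11 (st) tail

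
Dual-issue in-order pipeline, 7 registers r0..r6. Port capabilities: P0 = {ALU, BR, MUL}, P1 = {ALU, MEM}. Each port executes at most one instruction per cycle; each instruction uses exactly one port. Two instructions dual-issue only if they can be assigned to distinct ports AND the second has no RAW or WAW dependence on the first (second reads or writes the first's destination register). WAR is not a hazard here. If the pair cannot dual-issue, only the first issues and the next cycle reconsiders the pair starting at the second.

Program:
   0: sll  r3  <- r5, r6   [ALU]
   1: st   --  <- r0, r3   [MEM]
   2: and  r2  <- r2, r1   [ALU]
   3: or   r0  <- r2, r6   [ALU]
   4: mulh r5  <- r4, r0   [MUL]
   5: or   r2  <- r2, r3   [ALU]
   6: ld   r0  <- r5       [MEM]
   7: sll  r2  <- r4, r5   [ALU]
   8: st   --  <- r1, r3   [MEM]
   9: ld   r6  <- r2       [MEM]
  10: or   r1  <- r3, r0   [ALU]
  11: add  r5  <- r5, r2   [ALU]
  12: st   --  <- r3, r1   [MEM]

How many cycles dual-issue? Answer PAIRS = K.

PAIRS = 5

#0 head=0: sll.ALU i0 RAW r3
#1 head=1: st.MEM+and.ALU i1+i2 dual
#2 head=3: or.ALU i3 RAW r0
#3 head=4: mulh.MUL+or.ALU i4+i5 dual
#4 head=6: ld.MEM+sll.ALU i6+i7 dual
#5 head=8: st.MEM i8 no-port MEM/MEM
#6 head=9: ld.MEM+or.ALU i9+i10 dual
#7 head=11: add.ALU+st.MEM i11+i12 dual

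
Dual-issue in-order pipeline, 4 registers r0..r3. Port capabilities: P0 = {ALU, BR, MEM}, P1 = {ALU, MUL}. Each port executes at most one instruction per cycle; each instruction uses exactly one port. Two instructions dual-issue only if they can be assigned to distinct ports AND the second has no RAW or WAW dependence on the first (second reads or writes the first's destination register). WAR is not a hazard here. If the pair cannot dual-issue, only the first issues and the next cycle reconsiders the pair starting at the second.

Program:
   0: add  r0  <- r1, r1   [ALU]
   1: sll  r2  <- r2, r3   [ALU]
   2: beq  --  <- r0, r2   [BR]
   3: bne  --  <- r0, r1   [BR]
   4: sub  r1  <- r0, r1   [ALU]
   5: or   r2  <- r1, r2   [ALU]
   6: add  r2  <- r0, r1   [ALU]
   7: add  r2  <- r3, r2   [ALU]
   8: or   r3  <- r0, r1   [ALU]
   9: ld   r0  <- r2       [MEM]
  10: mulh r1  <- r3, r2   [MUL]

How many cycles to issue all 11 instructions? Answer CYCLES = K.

t=0 i0&i1:add.ALU;sll.ALU ; 2-wide
t=1 i2:beq.BR ; no-port BR/BR
t=2 i3&i4:bne.BR;sub.ALU ; 2-wide
t=3 i5:or.ALU ; WAW r2
t=4 i6:add.ALU ; RAW+WAW r2
t=5 i7&i8:add.ALU;or.ALU ; 2-wide
t=6 i9&i10:ld.MEM;mulh.MUL ; 2-wide

CYCLES = 7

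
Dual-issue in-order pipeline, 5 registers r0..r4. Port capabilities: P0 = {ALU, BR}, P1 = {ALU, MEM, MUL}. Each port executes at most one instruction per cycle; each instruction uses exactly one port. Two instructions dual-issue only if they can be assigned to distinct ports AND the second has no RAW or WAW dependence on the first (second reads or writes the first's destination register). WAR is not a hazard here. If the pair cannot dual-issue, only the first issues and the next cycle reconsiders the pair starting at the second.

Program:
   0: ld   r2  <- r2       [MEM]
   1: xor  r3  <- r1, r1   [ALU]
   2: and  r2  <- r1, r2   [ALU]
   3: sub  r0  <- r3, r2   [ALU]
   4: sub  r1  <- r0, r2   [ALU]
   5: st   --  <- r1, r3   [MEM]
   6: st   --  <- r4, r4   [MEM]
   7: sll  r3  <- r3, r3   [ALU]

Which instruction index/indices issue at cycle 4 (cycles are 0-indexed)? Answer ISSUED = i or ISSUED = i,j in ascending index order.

ISSUED = 5

c0: i0/i1 ld/xor  pair
c1: i2 and  RAW r2
c2: i3 sub  RAW r0
c3: i4 sub  RAW r1
c4: i5 st  no-port MEM/MEM
c5: i6/i7 st/sll  pair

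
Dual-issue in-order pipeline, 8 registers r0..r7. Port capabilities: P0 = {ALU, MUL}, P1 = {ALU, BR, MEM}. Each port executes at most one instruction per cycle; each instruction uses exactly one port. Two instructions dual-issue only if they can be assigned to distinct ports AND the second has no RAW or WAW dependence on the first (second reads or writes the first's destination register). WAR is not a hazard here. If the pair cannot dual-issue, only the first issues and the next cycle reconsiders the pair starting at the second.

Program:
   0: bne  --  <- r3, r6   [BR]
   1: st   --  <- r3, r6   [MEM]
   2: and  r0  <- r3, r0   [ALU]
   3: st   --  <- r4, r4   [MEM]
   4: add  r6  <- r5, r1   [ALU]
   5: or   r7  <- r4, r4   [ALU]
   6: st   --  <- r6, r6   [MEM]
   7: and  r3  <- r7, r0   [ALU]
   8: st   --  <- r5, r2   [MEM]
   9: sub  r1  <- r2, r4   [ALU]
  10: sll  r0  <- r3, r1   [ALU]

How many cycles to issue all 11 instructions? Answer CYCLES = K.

CYCLES = 7

#0 head=0: bne i0 no-port BR/MEM
#1 head=1: st and i1,i2 pair
#2 head=3: st add i3,i4 pair
#3 head=5: or st i5,i6 pair
#4 head=7: and st i7,i8 pair
#5 head=9: sub i9 RAW r1
#6 head=10: sll i10 tail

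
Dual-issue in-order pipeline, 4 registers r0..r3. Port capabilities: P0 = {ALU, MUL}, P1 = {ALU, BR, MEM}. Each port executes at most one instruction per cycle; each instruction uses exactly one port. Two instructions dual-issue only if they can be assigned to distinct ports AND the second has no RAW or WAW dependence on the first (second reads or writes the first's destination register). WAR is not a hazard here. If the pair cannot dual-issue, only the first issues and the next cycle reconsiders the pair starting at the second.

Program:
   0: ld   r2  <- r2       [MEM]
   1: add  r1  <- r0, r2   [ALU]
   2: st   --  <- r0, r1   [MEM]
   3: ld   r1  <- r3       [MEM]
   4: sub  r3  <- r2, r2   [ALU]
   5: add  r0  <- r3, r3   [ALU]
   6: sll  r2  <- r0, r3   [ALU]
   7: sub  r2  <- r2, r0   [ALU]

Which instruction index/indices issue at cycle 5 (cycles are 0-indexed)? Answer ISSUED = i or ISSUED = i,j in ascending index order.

  cy0 -> i0 (ld.MEM) RAW r2
  cy1 -> i1 (add.ALU) RAW r1
  cy2 -> i2 (st.MEM) no-port MEM/MEM
  cy3 -> i3,i4 (ld.MEM;sub.ALU) dual
  cy4 -> i5 (add.ALU) RAW r0
  cy5 -> i6 (sll.ALU) RAW+WAW r2
  cy6 -> i7 (sub.ALU) tail

ISSUED = 6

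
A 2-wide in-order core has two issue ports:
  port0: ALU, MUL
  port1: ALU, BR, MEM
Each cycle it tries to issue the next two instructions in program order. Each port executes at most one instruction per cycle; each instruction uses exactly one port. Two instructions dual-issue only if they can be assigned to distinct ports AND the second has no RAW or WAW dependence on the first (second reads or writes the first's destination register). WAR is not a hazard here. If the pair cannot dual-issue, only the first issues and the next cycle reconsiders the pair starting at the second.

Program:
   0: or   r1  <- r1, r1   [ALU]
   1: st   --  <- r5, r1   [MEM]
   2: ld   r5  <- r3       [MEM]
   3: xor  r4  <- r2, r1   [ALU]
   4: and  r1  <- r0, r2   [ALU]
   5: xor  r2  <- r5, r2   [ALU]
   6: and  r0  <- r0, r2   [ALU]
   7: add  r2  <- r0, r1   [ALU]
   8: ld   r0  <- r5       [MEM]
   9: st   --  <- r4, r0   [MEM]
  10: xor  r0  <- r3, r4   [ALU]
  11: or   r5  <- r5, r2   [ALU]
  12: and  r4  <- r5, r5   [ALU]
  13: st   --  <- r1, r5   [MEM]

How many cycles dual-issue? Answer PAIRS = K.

t=0 i0:or.ALU ; RAW r1
t=1 i1:st.MEM ; no-port MEM/MEM
t=2 i2&i3:ld.MEM;xor.ALU ; pair
t=3 i4&i5:and.ALU;xor.ALU ; pair
t=4 i6:and.ALU ; RAW r0
t=5 i7&i8:add.ALU;ld.MEM ; pair
t=6 i9&i10:st.MEM;xor.ALU ; pair
t=7 i11:or.ALU ; RAW r5
t=8 i12&i13:and.ALU;st.MEM ; pair

PAIRS = 5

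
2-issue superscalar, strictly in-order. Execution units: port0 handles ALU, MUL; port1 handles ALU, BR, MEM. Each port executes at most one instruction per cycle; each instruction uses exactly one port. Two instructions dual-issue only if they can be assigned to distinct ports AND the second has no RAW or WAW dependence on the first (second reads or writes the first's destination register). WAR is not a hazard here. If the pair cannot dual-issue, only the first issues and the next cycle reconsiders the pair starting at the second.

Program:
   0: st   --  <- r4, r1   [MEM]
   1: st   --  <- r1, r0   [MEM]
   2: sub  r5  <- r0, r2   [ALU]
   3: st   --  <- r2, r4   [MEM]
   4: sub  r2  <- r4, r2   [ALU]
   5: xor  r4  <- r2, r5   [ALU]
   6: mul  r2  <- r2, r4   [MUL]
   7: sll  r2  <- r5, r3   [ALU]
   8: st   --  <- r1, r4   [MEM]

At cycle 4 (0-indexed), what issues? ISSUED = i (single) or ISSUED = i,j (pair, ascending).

ISSUED = 6

c0: i0 st  no-port MEM/MEM
c1: i1&i2 st;sub  dual
c2: i3&i4 st;sub  dual
c3: i5 xor  RAW r4
c4: i6 mul  WAW r2
c5: i7&i8 sll;st  dual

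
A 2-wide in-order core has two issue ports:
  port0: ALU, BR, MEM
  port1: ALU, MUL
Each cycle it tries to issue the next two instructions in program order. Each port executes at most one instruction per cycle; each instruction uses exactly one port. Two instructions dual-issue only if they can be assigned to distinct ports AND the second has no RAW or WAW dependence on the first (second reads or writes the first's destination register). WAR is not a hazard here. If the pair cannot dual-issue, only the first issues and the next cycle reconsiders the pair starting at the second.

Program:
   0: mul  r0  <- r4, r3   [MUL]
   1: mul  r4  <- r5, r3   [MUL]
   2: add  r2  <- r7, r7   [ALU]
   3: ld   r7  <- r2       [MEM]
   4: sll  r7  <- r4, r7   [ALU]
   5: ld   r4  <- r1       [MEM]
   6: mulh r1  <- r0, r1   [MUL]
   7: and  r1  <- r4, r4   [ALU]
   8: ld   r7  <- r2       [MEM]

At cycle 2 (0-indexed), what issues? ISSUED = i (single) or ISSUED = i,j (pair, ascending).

0. mul @i0  | no-port MUL/MUL
1. mul+add @i1&i2  | dual
2. ld @i3  | RAW+WAW r7
3. sll+ld @i4&i5  | dual
4. mulh @i6  | WAW r1
5. and+ld @i7&i8  | dual

ISSUED = 3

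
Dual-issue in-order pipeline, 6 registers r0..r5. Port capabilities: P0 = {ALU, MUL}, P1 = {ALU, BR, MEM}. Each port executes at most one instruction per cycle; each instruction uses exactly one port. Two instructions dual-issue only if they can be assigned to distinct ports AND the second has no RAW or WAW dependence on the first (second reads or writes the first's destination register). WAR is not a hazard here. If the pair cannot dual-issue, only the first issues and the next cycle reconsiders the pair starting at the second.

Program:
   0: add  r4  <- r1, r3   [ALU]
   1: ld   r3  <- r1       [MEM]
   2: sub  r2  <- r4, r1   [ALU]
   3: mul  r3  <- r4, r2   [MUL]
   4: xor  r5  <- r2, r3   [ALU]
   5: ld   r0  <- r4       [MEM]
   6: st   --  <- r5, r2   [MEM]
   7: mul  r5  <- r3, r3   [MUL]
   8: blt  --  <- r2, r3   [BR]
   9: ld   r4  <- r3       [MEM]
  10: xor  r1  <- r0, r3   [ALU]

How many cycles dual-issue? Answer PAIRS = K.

PAIRS = 4

0. add.ALU;ld.MEM @i0+i1  | 2-wide
1. sub.ALU @i2  | RAW r2
2. mul.MUL @i3  | RAW r3
3. xor.ALU;ld.MEM @i4+i5  | 2-wide
4. st.MEM;mul.MUL @i6+i7  | 2-wide
5. blt.BR @i8  | no-port BR/MEM
6. ld.MEM;xor.ALU @i9+i10  | 2-wide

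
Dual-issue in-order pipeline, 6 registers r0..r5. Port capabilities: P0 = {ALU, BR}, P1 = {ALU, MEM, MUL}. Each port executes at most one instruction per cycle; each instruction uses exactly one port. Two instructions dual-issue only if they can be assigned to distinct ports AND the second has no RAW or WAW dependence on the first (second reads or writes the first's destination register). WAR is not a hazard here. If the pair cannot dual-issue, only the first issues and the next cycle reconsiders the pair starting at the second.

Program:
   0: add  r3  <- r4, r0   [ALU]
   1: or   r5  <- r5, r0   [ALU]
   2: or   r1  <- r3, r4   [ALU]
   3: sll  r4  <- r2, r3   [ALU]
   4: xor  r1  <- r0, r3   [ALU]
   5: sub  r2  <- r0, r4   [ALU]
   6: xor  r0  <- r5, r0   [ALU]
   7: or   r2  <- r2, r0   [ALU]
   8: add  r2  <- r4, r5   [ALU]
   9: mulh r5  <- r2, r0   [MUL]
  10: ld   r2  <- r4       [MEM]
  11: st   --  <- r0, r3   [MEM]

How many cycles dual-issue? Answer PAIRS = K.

c0: i0+i1 add.ALU+or.ALU  2-wide
c1: i2+i3 or.ALU+sll.ALU  2-wide
c2: i4+i5 xor.ALU+sub.ALU  2-wide
c3: i6 xor.ALU  RAW r0
c4: i7 or.ALU  WAW r2
c5: i8 add.ALU  RAW r2
c6: i9 mulh.MUL  no-port MUL/MEM
c7: i10 ld.MEM  no-port MEM/MEM
c8: i11 st.MEM  tail

PAIRS = 3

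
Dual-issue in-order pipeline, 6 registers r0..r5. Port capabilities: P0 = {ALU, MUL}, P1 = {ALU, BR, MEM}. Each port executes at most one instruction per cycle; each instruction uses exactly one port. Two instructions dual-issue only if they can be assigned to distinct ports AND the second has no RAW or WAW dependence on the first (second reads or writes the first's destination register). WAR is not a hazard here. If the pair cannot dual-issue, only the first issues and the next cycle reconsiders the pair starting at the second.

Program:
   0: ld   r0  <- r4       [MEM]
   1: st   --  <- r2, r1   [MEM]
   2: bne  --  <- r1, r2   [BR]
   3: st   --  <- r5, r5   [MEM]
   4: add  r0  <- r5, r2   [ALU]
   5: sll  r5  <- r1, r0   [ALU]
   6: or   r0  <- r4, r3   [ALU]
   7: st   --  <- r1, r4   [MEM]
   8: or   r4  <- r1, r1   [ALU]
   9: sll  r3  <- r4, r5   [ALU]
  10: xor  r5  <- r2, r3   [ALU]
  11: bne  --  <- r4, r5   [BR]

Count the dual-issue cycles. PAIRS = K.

0. ld @i0  | no-port MEM/MEM
1. st @i1  | no-port MEM/BR
2. bne @i2  | no-port BR/MEM
3. st/add @i3/i4  | 2-wide
4. sll/or @i5/i6  | 2-wide
5. st/or @i7/i8  | 2-wide
6. sll @i9  | RAW r3
7. xor @i10  | RAW r5
8. bne @i11  | tail

PAIRS = 3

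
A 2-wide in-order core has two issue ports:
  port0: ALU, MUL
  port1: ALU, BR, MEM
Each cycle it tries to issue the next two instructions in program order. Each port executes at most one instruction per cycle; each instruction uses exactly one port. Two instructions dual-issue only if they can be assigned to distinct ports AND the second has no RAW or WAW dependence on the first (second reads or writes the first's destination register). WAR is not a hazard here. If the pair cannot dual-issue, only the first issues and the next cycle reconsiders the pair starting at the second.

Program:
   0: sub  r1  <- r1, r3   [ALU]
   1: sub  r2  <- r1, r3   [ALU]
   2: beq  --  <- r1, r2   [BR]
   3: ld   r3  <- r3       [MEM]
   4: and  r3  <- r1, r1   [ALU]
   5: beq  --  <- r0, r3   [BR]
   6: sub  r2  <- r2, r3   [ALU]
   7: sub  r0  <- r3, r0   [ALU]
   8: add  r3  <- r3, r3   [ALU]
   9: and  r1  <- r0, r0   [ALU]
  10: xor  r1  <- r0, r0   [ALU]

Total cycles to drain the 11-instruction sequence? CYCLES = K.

CYCLES = 9

t=0 i0:sub.ALU ; RAW r1
t=1 i1:sub.ALU ; RAW r2
t=2 i2:beq.BR ; no-port BR/MEM
t=3 i3:ld.MEM ; WAW r3
t=4 i4:and.ALU ; RAW r3
t=5 i5,i6:beq.BR sub.ALU ; 2-wide
t=6 i7,i8:sub.ALU add.ALU ; 2-wide
t=7 i9:and.ALU ; WAW r1
t=8 i10:xor.ALU ; tail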